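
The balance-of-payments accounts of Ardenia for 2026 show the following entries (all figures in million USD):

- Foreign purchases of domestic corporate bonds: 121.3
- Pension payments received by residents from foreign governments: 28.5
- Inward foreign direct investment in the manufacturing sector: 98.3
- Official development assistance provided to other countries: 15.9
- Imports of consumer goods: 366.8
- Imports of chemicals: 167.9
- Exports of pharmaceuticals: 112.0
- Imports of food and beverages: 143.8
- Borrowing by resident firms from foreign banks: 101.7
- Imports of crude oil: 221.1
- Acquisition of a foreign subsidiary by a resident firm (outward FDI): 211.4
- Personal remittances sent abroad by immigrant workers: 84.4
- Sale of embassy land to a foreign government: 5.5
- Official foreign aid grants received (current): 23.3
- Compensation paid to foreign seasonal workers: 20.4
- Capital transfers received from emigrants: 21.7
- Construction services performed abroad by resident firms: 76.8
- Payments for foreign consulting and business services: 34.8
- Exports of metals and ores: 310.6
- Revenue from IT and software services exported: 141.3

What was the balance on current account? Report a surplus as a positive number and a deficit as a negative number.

Goods: -221.1 + 112.0 - 143.8 - 167.9 - 366.8 + 310.6 = -477.0
Services: -34.8 + 141.3 + 76.8 = 183.3
Primary income: -20.4
Secondary income: -84.4 - 15.9 + 23.3 + 28.5 = -48.5
Current account = (-477.0) + 183.3 + (-20.4) + (-48.5) = -362.6
(Excluded from the current account — financial account: foreign purchases of domestic corporate bonds 121.3, inward foreign direct investment in the manufacturing sector 98.3, borrowing by resident firms from foreign banks 101.7, acquisition of a foreign subsidiary by a resident firm (outward FDI) 211.4; capital account: sale of embassy land to a foreign government 5.5, capital transfers received from emigrants 21.7.)

-362.6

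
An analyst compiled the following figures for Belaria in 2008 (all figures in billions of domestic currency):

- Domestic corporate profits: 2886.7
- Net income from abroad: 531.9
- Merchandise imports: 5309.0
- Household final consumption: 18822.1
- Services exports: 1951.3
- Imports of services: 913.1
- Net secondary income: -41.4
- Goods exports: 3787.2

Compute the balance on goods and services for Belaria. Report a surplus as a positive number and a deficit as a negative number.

Goods balance = 3787.2 - 5309.0 = -1521.8
Services balance = 1951.3 - 913.1 = 1038.2
Trade balance (goods + services) = -1521.8 + 1038.2 = -483.6

-483.6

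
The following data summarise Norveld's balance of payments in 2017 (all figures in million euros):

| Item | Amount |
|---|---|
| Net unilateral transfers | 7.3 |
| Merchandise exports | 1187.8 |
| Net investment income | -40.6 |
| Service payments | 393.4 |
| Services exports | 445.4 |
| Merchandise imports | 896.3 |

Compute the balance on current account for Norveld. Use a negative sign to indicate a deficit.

310.2

Goods balance = 1187.8 - 896.3 = 291.5
Services balance = 445.4 - 393.4 = 52.0
Trade balance (goods + services) = 291.5 + 52.0 = 343.5
Net primary income = -40.6
Net secondary income = 7.3
Current account = 343.5 + (-40.6) + 7.3 = 310.2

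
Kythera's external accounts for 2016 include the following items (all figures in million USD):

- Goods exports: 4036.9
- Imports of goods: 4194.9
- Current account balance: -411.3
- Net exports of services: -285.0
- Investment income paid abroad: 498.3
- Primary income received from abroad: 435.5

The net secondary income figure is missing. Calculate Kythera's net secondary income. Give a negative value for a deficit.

Current account = goods balance + services balance + net primary income + net secondary income
Sum of the known components = -505.8
Net secondary income = CA - (known components) = -411.3 - (-505.8) = 94.5

94.5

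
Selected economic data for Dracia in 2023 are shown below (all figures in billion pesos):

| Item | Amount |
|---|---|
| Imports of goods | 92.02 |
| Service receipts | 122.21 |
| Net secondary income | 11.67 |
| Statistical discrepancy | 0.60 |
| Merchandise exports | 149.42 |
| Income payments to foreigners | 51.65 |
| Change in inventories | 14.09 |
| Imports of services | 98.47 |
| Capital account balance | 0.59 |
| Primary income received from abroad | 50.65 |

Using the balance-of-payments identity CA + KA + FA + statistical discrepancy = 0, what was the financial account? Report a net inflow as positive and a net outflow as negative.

-93.00

Goods balance = 149.42 - 92.02 = 57.40
Services balance = 122.21 - 98.47 = 23.74
Trade balance (goods + services) = 57.40 + 23.74 = 81.14
Net primary income = 50.65 - 51.65 = -1.00
Net secondary income = 11.67
Current account = 81.14 + (-1.00) + 11.67 = 91.81
Financial account = -(91.81 + 0.59 + 0.60) = -93.00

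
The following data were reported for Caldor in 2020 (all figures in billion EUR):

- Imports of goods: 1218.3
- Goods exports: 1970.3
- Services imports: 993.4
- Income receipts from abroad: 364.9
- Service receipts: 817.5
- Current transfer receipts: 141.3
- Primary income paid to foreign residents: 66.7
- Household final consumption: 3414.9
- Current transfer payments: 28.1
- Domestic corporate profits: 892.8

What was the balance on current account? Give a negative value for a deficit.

Goods balance = 1970.3 - 1218.3 = 752.0
Services balance = 817.5 - 993.4 = -175.9
Trade balance (goods + services) = 752.0 + (-175.9) = 576.1
Net primary income = 364.9 - 66.7 = 298.2
Net secondary income = 141.3 - 28.1 = 113.2
Current account = 576.1 + 298.2 + 113.2 = 987.5

987.5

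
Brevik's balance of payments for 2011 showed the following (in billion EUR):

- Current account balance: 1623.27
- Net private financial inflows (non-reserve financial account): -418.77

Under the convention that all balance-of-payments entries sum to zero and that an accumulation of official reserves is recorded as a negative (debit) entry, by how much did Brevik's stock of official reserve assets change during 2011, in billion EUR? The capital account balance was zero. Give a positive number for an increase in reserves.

Official reserve transactions balance = -(1623.27 + (-418.77)) = -1204.50
An accumulation of reserves is recorded as a debit (negative entry), so the change in the stock of reserves is the negative of that balance.
Change in official reserves = -(-1204.50) = 1204.50

1204.50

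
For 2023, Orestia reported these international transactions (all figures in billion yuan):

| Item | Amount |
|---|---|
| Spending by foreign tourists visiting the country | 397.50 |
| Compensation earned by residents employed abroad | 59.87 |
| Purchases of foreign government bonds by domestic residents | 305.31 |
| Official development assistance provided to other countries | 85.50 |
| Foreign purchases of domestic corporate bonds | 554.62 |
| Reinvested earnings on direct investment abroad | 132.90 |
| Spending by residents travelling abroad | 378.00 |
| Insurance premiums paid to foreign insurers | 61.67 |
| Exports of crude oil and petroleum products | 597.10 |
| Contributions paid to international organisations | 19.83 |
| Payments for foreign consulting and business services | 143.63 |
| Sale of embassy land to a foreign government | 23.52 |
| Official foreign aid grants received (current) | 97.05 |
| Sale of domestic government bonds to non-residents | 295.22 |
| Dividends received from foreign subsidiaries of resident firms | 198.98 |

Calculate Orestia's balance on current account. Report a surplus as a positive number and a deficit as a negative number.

Goods: 597.10
Services: -61.67 - 378.00 - 143.63 + 397.50 = -185.80
Primary income: 132.90 + 198.98 + 59.87 = 391.75
Secondary income: -85.50 + 97.05 - 19.83 = -8.28
Current account = 597.10 + (-185.80) + 391.75 + (-8.28) = 794.77
(Excluded from the current account — financial account: purchases of foreign government bonds by domestic residents 305.31, foreign purchases of domestic corporate bonds 554.62, sale of domestic government bonds to non-residents 295.22; capital account: sale of embassy land to a foreign government 23.52.)

794.77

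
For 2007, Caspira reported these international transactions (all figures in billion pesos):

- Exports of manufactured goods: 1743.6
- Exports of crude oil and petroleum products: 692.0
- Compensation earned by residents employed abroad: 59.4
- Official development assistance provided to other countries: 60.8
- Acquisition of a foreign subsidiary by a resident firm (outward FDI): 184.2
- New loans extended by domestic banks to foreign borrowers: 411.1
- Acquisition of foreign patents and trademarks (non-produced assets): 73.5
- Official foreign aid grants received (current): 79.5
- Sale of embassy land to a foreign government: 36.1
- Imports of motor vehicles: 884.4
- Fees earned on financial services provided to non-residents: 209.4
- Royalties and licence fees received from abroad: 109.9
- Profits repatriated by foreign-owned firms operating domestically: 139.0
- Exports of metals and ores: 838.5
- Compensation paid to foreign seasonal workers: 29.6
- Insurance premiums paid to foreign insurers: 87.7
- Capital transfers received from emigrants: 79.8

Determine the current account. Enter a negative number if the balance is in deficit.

Goods: 838.5 - 884.4 + 692.0 + 1743.6 = 2389.7
Services: 109.9 - 87.7 + 209.4 = 231.6
Primary income: 59.4 - 139.0 - 29.6 = -109.2
Secondary income: -60.8 + 79.5 = 18.7
Current account = 2389.7 + 231.6 + (-109.2) + 18.7 = 2530.8
(Excluded from the current account — financial account: acquisition of a foreign subsidiary by a resident firm (outward FDI) 184.2, new loans extended by domestic banks to foreign borrowers 411.1; capital account: acquisition of foreign patents and trademarks (non-produced assets) 73.5, sale of embassy land to a foreign government 36.1, capital transfers received from emigrants 79.8.)

2530.8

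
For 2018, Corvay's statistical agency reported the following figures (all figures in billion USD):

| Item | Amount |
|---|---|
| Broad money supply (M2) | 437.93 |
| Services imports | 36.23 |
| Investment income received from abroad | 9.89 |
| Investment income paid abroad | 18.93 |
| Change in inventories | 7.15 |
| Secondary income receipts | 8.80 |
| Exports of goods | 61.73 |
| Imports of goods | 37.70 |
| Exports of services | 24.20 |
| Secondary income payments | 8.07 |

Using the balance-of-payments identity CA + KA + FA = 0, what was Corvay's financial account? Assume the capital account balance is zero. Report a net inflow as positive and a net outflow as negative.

-3.69

Goods balance = 61.73 - 37.70 = 24.03
Services balance = 24.20 - 36.23 = -12.03
Trade balance (goods + services) = 24.03 + (-12.03) = 12.00
Net primary income = 9.89 - 18.93 = -9.04
Net secondary income = 8.80 - 8.07 = 0.73
Current account = 12.00 + (-9.04) + 0.73 = 3.69
Financial account = -(3.69) = -3.69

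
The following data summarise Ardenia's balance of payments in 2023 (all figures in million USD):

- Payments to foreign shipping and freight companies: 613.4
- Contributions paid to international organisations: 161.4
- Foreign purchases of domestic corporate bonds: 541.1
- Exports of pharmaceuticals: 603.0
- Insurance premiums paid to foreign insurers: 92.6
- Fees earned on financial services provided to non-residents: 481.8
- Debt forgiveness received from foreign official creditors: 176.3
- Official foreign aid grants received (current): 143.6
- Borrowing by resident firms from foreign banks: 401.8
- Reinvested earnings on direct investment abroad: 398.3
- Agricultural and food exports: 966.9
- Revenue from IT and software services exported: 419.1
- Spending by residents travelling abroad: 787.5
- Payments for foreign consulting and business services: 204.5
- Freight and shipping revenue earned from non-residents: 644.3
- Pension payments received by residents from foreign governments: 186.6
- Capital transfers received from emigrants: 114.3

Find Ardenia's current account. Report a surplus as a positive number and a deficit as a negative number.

1984.2

Goods: 603.0 + 966.9 = 1569.9
Services: 481.8 + 419.1 - 92.6 - 613.4 + 644.3 - 204.5 - 787.5 = -152.8
Primary income: 398.3
Secondary income: -161.4 + 143.6 + 186.6 = 168.8
Current account = 1569.9 + (-152.8) + 398.3 + 168.8 = 1984.2
(Excluded from the current account — financial account: foreign purchases of domestic corporate bonds 541.1, borrowing by resident firms from foreign banks 401.8; capital account: debt forgiveness received from foreign official creditors 176.3, capital transfers received from emigrants 114.3.)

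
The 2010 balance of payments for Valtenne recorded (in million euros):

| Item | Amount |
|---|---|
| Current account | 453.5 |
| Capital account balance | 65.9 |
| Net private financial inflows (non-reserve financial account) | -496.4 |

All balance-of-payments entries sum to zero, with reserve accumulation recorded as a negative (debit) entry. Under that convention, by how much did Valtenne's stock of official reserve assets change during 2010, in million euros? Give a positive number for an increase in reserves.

Official reserve transactions balance = -(453.5 + 65.9 + (-496.4)) = -23.0
An accumulation of reserves is recorded as a debit (negative entry), so the change in the stock of reserves is the negative of that balance.
Change in official reserves = -(-23.0) = 23.0

23.0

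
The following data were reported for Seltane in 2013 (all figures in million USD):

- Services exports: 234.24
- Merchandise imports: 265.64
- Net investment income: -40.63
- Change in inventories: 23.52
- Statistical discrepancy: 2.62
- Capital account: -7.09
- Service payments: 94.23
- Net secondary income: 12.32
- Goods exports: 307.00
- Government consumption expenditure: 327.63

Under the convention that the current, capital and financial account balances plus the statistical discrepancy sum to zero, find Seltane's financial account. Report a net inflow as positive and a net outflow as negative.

Goods balance = 307.00 - 265.64 = 41.36
Services balance = 234.24 - 94.23 = 140.01
Trade balance (goods + services) = 41.36 + 140.01 = 181.37
Net primary income = -40.63
Net secondary income = 12.32
Current account = 181.37 + (-40.63) + 12.32 = 153.06
Financial account = -(153.06 + (-7.09) + 2.62) = -148.59

-148.59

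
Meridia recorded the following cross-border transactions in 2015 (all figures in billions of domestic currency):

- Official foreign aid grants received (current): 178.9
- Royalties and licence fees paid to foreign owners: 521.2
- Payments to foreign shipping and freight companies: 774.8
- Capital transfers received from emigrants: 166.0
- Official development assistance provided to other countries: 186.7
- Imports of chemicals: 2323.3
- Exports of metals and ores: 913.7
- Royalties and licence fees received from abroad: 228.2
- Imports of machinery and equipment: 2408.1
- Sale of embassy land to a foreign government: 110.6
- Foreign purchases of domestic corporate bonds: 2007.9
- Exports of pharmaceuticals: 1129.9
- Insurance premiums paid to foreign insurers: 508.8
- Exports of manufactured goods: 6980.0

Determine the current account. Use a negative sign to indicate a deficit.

Goods: 913.7 + 6980.0 - 2408.1 + 1129.9 - 2323.3 = 4292.2
Services: -508.8 - 774.8 - 521.2 + 228.2 = -1576.6
Secondary income: 178.9 - 186.7 = -7.8
Current account = 4292.2 + (-1576.6) + (-7.8) = 2707.8
(Excluded from the current account — capital account: capital transfers received from emigrants 166.0, sale of embassy land to a foreign government 110.6; financial account: foreign purchases of domestic corporate bonds 2007.9.)

2707.8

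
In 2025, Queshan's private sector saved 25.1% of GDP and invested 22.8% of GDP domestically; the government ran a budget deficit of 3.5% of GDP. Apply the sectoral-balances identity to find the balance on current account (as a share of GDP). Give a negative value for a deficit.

By the sectoral-balances identity, CA = (S_private - I) + (T - G).
Private balance = 25.1 - 22.8 = 2.3
Government balance (T - G) = -3.5
CA = 2.3 + (-3.5) = -1.2

-1.2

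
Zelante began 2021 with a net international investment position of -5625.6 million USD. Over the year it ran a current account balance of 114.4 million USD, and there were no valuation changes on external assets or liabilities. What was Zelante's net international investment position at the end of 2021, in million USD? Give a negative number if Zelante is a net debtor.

-5511.2

With no valuation effects, change in NIIP = current account = 114.4
End-of-year NIIP = -5625.6 + 114.4 = -5511.2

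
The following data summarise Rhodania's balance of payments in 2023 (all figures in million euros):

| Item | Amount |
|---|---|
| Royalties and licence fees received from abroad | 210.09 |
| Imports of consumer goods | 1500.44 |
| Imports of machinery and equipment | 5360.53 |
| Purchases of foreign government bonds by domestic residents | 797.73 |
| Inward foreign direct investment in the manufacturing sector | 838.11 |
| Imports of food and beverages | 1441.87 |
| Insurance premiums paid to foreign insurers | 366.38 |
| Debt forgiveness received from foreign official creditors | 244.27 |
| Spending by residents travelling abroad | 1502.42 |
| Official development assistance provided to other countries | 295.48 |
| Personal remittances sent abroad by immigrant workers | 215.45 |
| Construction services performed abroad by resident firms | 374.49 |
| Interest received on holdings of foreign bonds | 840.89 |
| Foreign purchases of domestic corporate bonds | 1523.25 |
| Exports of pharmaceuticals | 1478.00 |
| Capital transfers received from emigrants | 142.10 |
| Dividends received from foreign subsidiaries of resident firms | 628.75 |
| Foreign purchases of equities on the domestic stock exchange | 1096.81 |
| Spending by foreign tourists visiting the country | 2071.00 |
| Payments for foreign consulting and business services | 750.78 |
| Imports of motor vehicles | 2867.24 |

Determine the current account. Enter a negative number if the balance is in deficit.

-8697.37

Goods: 1478.00 - 1500.44 - 5360.53 - 1441.87 - 2867.24 = -9692.08
Services: 374.49 - 1502.42 - 366.38 + 210.09 + 2071.00 - 750.78 = 36.00
Primary income: 840.89 + 628.75 = 1469.64
Secondary income: -215.45 - 295.48 = -510.93
Current account = (-9692.08) + 36.00 + 1469.64 + (-510.93) = -8697.37
(Excluded from the current account — financial account: purchases of foreign government bonds by domestic residents 797.73, inward foreign direct investment in the manufacturing sector 838.11, foreign purchases of domestic corporate bonds 1523.25, foreign purchases of equities on the domestic stock exchange 1096.81; capital account: debt forgiveness received from foreign official creditors 244.27, capital transfers received from emigrants 142.10.)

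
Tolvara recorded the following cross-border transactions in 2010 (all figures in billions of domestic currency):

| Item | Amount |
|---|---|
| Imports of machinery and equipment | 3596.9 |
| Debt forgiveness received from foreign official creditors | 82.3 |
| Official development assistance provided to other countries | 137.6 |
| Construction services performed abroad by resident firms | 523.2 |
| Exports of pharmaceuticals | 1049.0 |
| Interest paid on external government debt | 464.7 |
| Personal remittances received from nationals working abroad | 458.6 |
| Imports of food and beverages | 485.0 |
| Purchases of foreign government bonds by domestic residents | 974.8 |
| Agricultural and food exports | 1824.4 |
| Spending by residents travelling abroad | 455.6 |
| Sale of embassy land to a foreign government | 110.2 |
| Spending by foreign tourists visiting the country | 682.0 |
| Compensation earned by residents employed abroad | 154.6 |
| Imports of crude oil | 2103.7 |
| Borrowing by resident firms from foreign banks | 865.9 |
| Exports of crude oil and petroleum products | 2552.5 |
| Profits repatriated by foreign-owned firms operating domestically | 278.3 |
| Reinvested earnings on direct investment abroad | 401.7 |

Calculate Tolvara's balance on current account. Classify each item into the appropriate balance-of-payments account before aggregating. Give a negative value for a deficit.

124.2

Goods: 2552.5 - 2103.7 + 1824.4 - 3596.9 - 485.0 + 1049.0 = -759.7
Services: -455.6 + 523.2 + 682.0 = 749.6
Primary income: 154.6 - 278.3 - 464.7 + 401.7 = -186.7
Secondary income: 458.6 - 137.6 = 321.0
Current account = (-759.7) + 749.6 + (-186.7) + 321.0 = 124.2
(Excluded from the current account — capital account: debt forgiveness received from foreign official creditors 82.3, sale of embassy land to a foreign government 110.2; financial account: purchases of foreign government bonds by domestic residents 974.8, borrowing by resident firms from foreign banks 865.9.)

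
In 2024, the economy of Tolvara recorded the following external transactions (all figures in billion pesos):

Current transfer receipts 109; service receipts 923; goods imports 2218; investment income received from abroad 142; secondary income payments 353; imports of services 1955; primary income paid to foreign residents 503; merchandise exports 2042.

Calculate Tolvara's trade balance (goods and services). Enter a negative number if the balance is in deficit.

-1208

Goods balance = 2042 - 2218 = -176
Services balance = 923 - 1955 = -1032
Trade balance (goods + services) = -176 + (-1032) = -1208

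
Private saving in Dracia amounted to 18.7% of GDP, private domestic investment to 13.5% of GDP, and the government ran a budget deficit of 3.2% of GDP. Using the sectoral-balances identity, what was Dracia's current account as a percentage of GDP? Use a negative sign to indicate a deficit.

2.0

By the sectoral-balances identity, CA = (S_private - I) + (T - G).
Private balance = 18.7 - 13.5 = 5.2
Government balance (T - G) = -3.2
CA = 5.2 + (-3.2) = 2.0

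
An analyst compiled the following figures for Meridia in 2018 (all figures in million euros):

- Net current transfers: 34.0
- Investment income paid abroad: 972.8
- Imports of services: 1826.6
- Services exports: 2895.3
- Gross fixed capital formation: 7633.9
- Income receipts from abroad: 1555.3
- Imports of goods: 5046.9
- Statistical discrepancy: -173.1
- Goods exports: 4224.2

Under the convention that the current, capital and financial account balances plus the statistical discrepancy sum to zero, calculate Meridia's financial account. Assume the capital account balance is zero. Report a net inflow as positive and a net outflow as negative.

-689.4

Goods balance = 4224.2 - 5046.9 = -822.7
Services balance = 2895.3 - 1826.6 = 1068.7
Trade balance (goods + services) = -822.7 + 1068.7 = 246.0
Net primary income = 1555.3 - 972.8 = 582.5
Net secondary income = 34.0
Current account = 246.0 + 582.5 + 34.0 = 862.5
Financial account = -(862.5 + (-173.1)) = -689.4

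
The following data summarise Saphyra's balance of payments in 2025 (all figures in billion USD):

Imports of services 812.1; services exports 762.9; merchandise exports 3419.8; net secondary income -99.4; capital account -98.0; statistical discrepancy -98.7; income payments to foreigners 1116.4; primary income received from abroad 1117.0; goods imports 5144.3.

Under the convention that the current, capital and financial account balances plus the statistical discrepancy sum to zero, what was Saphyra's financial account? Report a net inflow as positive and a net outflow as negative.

2069.2

Goods balance = 3419.8 - 5144.3 = -1724.5
Services balance = 762.9 - 812.1 = -49.2
Trade balance (goods + services) = -1724.5 + (-49.2) = -1773.7
Net primary income = 1117.0 - 1116.4 = 0.6
Net secondary income = -99.4
Current account = -1773.7 + 0.6 + (-99.4) = -1872.5
Financial account = -(-1872.5 + (-98.0) + (-98.7)) = 2069.2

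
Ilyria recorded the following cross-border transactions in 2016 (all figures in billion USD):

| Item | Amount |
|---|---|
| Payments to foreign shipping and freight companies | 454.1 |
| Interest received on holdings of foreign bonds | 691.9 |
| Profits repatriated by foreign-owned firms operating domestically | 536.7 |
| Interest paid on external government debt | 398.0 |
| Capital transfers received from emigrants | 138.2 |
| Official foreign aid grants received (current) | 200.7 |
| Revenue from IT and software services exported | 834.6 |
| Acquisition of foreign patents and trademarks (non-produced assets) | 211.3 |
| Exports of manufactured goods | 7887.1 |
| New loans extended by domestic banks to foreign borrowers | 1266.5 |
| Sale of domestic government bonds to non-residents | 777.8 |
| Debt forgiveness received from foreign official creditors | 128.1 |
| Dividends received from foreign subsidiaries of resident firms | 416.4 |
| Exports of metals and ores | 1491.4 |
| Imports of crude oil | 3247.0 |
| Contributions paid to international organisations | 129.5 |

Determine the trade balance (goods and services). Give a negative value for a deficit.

6512.0

Goods: 1491.4 - 3247.0 + 7887.1 = 6131.5
Services: 834.6 - 454.1 = 380.5
Trade balance = 6131.5 + 380.5 = 6512.0
(Excluded from the trade balance — primary income: interest received on holdings of foreign bonds 691.9, profits repatriated by foreign-owned firms operating domestically 536.7, interest paid on external government debt 398.0, dividends received from foreign subsidiaries of resident firms 416.4; capital account: capital transfers received from emigrants 138.2, acquisition of foreign patents and trademarks (non-produced assets) 211.3, debt forgiveness received from foreign official creditors 128.1; secondary income: official foreign aid grants received (current) 200.7, contributions paid to international organisations 129.5; financial account: new loans extended by domestic banks to foreign borrowers 1266.5, sale of domestic government bonds to non-residents 777.8.)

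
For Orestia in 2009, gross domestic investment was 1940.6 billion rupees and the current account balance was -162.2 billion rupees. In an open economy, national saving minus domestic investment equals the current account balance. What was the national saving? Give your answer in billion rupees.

S = I + CA = 1940.6 + (-162.2) = 1778.4

1778.4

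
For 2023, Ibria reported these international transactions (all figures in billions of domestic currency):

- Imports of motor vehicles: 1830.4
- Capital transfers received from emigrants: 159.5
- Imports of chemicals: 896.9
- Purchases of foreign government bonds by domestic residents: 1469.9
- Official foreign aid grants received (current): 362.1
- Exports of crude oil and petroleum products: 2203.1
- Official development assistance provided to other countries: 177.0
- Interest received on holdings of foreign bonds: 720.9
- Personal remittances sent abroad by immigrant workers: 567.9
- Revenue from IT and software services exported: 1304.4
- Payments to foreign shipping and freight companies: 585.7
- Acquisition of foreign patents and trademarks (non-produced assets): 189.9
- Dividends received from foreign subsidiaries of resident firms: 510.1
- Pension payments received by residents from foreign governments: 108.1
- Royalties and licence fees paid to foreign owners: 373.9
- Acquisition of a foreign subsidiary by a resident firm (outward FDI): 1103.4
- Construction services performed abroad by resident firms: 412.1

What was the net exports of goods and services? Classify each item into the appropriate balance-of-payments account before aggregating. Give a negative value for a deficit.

232.7

Goods: -896.9 + 2203.1 - 1830.4 = -524.2
Services: -373.9 - 585.7 + 1304.4 + 412.1 = 756.9
Trade balance = -524.2 + 756.9 = 232.7
(Excluded from the trade balance — capital account: capital transfers received from emigrants 159.5, acquisition of foreign patents and trademarks (non-produced assets) 189.9; financial account: purchases of foreign government bonds by domestic residents 1469.9, acquisition of a foreign subsidiary by a resident firm (outward FDI) 1103.4; secondary income: official foreign aid grants received (current) 362.1, official development assistance provided to other countries 177.0, personal remittances sent abroad by immigrant workers 567.9, pension payments received by residents from foreign governments 108.1; primary income: interest received on holdings of foreign bonds 720.9, dividends received from foreign subsidiaries of resident firms 510.1.)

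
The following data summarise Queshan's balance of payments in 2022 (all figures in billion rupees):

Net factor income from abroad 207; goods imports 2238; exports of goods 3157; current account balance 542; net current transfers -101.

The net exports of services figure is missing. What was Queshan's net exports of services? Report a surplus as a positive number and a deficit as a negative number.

-483

Current account = goods balance + services balance + net primary income + net secondary income
Sum of the known components = 1025
Net exports of services = CA - (known components) = 542 - 1025 = -483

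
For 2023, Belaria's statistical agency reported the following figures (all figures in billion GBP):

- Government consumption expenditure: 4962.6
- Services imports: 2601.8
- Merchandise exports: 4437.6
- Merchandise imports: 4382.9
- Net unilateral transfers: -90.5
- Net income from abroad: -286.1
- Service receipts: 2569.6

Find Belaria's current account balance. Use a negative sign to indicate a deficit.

-354.1

Goods balance = 4437.6 - 4382.9 = 54.7
Services balance = 2569.6 - 2601.8 = -32.2
Trade balance (goods + services) = 54.7 + (-32.2) = 22.5
Net primary income = -286.1
Net secondary income = -90.5
Current account = 22.5 + (-286.1) + (-90.5) = -354.1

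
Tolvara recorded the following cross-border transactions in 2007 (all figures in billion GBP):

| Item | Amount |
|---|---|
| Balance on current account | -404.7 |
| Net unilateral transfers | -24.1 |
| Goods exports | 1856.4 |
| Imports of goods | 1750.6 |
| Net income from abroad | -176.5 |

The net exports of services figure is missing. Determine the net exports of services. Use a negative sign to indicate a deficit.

-309.9

Current account = goods balance + services balance + net primary income + net secondary income
Sum of the known components = -94.8
Net exports of services = CA - (known components) = -404.7 - (-94.8) = -309.9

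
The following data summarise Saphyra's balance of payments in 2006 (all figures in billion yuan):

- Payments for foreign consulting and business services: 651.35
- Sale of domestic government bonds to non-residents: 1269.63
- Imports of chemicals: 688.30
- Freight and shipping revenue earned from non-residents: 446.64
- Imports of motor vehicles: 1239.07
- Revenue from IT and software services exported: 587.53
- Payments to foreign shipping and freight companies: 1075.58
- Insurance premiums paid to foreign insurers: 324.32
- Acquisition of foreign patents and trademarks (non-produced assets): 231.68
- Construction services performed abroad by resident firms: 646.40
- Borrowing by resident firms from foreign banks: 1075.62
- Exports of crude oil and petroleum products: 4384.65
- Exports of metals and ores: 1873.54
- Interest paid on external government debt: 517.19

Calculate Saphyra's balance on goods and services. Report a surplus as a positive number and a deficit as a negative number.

3960.14

Goods: 1873.54 + 4384.65 - 688.30 - 1239.07 = 4330.82
Services: -324.32 + 587.53 - 651.35 + 646.40 + 446.64 - 1075.58 = -370.68
Trade balance = 4330.82 + (-370.68) = 3960.14
(Excluded from the trade balance — financial account: sale of domestic government bonds to non-residents 1269.63, borrowing by resident firms from foreign banks 1075.62; capital account: acquisition of foreign patents and trademarks (non-produced assets) 231.68; primary income: interest paid on external government debt 517.19.)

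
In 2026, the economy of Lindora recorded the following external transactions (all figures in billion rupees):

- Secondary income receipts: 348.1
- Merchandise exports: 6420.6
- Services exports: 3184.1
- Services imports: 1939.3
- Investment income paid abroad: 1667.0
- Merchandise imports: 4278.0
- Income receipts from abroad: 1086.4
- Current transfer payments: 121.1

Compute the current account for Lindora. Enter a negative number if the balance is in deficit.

Goods balance = 6420.6 - 4278.0 = 2142.6
Services balance = 3184.1 - 1939.3 = 1244.8
Trade balance (goods + services) = 2142.6 + 1244.8 = 3387.4
Net primary income = 1086.4 - 1667.0 = -580.6
Net secondary income = 348.1 - 121.1 = 227.0
Current account = 3387.4 + (-580.6) + 227.0 = 3033.8

3033.8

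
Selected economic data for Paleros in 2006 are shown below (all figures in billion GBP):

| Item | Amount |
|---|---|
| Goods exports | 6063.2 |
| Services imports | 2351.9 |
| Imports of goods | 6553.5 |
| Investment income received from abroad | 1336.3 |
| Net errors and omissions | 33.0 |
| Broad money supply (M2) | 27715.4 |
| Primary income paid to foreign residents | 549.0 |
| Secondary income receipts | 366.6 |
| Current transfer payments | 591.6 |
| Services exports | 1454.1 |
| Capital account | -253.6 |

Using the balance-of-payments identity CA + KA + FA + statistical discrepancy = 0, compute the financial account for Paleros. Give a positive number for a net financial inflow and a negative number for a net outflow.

1046.4

Goods balance = 6063.2 - 6553.5 = -490.3
Services balance = 1454.1 - 2351.9 = -897.8
Trade balance (goods + services) = -490.3 + (-897.8) = -1388.1
Net primary income = 1336.3 - 549.0 = 787.3
Net secondary income = 366.6 - 591.6 = -225.0
Current account = -1388.1 + 787.3 + (-225.0) = -825.8
Financial account = -(-825.8 + (-253.6) + 33.0) = 1046.4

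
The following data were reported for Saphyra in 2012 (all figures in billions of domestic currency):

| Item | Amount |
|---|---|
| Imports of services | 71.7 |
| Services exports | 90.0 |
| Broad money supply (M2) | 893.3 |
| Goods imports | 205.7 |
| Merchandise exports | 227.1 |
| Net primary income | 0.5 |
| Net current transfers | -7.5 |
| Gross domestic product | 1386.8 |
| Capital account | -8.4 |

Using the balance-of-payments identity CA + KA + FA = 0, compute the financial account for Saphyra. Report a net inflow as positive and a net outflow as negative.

-24.3

Goods balance = 227.1 - 205.7 = 21.4
Services balance = 90.0 - 71.7 = 18.3
Trade balance (goods + services) = 21.4 + 18.3 = 39.7
Net primary income = 0.5
Net secondary income = -7.5
Current account = 39.7 + 0.5 + (-7.5) = 32.7
Financial account = -(32.7 + (-8.4)) = -24.3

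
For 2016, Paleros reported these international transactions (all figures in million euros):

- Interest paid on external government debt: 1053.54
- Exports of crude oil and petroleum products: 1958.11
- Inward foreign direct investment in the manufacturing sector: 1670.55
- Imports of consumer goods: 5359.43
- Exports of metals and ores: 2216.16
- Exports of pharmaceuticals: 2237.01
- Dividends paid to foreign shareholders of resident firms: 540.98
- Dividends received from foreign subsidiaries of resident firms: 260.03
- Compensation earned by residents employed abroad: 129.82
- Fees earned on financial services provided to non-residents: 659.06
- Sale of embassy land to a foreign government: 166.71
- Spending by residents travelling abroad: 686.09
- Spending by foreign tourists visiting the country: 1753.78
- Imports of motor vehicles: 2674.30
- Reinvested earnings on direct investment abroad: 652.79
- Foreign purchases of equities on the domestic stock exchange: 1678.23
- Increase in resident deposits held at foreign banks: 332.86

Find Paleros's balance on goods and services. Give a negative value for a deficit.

Goods: 1958.11 + 2237.01 - 5359.43 + 2216.16 - 2674.30 = -1622.45
Services: 1753.78 + 659.06 - 686.09 = 1726.75
Trade balance = -1622.45 + 1726.75 = 104.30
(Excluded from the trade balance — primary income: interest paid on external government debt 1053.54, dividends paid to foreign shareholders of resident firms 540.98, dividends received from foreign subsidiaries of resident firms 260.03, compensation earned by residents employed abroad 129.82, reinvested earnings on direct investment abroad 652.79; financial account: inward foreign direct investment in the manufacturing sector 1670.55, foreign purchases of equities on the domestic stock exchange 1678.23, increase in resident deposits held at foreign banks 332.86; capital account: sale of embassy land to a foreign government 166.71.)

104.30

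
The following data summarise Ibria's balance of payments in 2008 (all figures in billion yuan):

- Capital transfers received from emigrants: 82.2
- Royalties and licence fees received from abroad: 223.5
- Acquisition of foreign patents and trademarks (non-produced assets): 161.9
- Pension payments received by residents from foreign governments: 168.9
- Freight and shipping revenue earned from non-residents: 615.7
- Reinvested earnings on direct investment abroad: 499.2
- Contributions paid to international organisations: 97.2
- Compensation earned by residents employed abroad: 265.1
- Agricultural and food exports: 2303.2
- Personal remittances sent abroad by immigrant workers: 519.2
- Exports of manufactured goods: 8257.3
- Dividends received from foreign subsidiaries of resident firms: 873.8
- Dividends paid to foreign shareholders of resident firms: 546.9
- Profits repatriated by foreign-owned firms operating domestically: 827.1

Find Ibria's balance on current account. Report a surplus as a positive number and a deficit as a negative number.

11216.3

Goods: 2303.2 + 8257.3 = 10560.5
Services: 615.7 + 223.5 = 839.2
Primary income: 873.8 - 546.9 + 265.1 - 827.1 + 499.2 = 264.1
Secondary income: -519.2 - 97.2 + 168.9 = -447.5
Current account = 10560.5 + 839.2 + 264.1 + (-447.5) = 11216.3
(Excluded from the current account — capital account: capital transfers received from emigrants 82.2, acquisition of foreign patents and trademarks (non-produced assets) 161.9.)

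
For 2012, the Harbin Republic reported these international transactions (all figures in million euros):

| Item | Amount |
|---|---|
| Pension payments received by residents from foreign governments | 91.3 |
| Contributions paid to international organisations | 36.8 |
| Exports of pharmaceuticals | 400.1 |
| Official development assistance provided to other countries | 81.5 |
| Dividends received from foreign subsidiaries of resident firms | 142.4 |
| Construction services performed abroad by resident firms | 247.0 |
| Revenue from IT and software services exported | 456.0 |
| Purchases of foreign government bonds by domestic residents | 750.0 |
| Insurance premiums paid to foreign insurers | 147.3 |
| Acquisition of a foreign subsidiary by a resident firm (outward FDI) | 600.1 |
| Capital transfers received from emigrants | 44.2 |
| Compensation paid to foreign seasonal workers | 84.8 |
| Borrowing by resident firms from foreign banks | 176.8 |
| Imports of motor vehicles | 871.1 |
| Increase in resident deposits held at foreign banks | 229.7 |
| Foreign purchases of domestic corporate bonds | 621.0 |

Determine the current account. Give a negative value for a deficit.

Goods: -871.1 + 400.1 = -471.0
Services: -147.3 + 456.0 + 247.0 = 555.7
Primary income: 142.4 - 84.8 = 57.6
Secondary income: -36.8 - 81.5 + 91.3 = -27.0
Current account = (-471.0) + 555.7 + 57.6 + (-27.0) = 115.3
(Excluded from the current account — financial account: purchases of foreign government bonds by domestic residents 750.0, acquisition of a foreign subsidiary by a resident firm (outward FDI) 600.1, borrowing by resident firms from foreign banks 176.8, increase in resident deposits held at foreign banks 229.7, foreign purchases of domestic corporate bonds 621.0; capital account: capital transfers received from emigrants 44.2.)

115.3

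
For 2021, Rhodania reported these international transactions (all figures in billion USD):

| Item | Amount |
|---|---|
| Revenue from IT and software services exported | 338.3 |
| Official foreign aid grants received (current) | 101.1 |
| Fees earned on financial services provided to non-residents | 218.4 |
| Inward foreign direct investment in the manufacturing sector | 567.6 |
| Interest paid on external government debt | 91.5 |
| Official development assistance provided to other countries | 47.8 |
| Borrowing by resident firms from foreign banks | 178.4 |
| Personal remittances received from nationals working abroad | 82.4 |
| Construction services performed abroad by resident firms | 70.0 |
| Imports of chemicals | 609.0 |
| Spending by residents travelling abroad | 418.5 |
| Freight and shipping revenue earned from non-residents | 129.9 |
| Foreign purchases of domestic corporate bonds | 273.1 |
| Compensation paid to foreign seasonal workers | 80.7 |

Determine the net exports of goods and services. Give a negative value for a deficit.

Goods: -609.0
Services: 218.4 + 70.0 + 338.3 + 129.9 - 418.5 = 338.1
Trade balance = -609.0 + 338.1 = -270.9
(Excluded from the trade balance — secondary income: official foreign aid grants received (current) 101.1, official development assistance provided to other countries 47.8, personal remittances received from nationals working abroad 82.4; financial account: inward foreign direct investment in the manufacturing sector 567.6, borrowing by resident firms from foreign banks 178.4, foreign purchases of domestic corporate bonds 273.1; primary income: interest paid on external government debt 91.5, compensation paid to foreign seasonal workers 80.7.)

-270.9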